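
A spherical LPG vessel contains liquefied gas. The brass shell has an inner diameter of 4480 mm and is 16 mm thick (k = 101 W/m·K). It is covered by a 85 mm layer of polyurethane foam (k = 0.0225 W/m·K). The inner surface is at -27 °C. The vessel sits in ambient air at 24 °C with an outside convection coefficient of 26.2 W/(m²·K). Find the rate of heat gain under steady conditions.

Q ≈ 887 W

For a spherical shell R = (1/r₁ − 1/r₂)/(4πk); film R = 1/(h·4πr²). In series:
R_brass shell = (1/2.24 − 1/2.256)/(4π×101) = 2.495×10^-6 K/W
R_polyurethane foam = (1/2.256 − 1/2.341)/(4π×0.0225) = 0.05692 K/W
R_outer film = 1/(h·4πr_o²) = 1/(26.2×4π×2.341²) = 5.542×10^-4 K/W
R_total = 0.05748 K/W
Q = ΔT/R_total = 51/0.05748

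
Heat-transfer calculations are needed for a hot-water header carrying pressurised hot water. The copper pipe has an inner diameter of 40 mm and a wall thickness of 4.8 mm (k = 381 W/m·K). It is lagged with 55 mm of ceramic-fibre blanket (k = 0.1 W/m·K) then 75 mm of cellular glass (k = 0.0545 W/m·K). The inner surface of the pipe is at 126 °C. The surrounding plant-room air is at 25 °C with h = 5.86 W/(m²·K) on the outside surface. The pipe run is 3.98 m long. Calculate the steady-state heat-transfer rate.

Q ≈ 101 W

Treating each annulus and film as a series resistance:
R_copper pipe wall = ln(24.8/20)/(2π×381×3.98) = 2.258×10^-5 K/W
R_ceramic-fibre blanket = ln(79.8/24.8)/(2π×0.1×3.98) = 0.4673 K/W
R_cellular glass = ln(154.8/79.8)/(2π×0.0545×3.98) = 0.4862 K/W
R_outer film = 1/(h_o·2πr_oL) = 1/(5.86×2π×0.1548×3.98) = 0.04408 K/W
R_total = 0.9976 K/W
Q = ΔT/R_total = 101/0.9976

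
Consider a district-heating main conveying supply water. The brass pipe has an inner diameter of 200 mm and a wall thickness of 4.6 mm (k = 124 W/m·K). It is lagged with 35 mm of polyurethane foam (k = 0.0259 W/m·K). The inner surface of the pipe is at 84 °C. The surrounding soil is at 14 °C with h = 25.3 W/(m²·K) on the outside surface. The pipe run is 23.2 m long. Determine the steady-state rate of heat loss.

Per-layer cylindrical resistances, series-summed:
R_brass pipe wall = ln(104.6/100)/(2π×124×23.2) = 2.488×10^-6 K/W
R_polyurethane foam = ln(139.6/104.6)/(2π×0.0259×23.2) = 0.07645 K/W
R_outer film = 1/(h_o·2πr_oL) = 1/(25.3×2π×0.1396×23.2) = 0.001942 K/W
R_total = 0.0784 K/W
Q = ΔT/R_total = 70/0.0784

Q ≈ 893 W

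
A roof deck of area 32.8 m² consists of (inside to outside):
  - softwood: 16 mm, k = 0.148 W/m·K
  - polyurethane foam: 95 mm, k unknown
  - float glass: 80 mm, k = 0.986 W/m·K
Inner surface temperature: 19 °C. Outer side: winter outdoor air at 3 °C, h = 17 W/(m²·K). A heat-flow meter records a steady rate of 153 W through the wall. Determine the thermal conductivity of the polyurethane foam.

Model the wall as resistances in series:
R_softwood = L/(kA) = 0.016/(0.148×32.8) = 0.003296 K/W
R_float glass = L/(kA) = 0.08/(0.986×32.8) = 0.002474 K/W
R_outer film = 1/(h_o·A) = 1/(17×32.8) = 0.001793 K/W
Sum of known resistances R_other = 0.007563 K/W
Total R = ΔT/Q = 16/153 = 0.1046 K/W
R_polyurethane foam = R_total − R_other = 0.09701 K/W
k = L/(R·A) = 0.095/(0.09701×32.8)

k ≈ 0.0299 W/(m·K)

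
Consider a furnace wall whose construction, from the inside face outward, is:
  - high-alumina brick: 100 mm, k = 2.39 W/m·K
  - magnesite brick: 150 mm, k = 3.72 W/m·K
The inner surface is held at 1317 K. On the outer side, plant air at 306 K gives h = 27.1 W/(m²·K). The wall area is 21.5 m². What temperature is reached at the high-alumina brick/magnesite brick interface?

T ≈ 962 K

Thermal resistances in series:
R_high-alumina brick = L/(kA) = 0.1/(2.39×21.5) = 0.001946 K/W
R_magnesite brick = L/(kA) = 0.15/(3.72×21.5) = 0.001875 K/W
R_outer film = 1/(h_o·A) = 1/(27.1×21.5) = 0.001716 K/W
R_total = 0.005538 K/W;  Q = ΔT/R_total = 1011/0.005538 = 182600 W
T_interface = T_inner − Q·ΣR(inner→interface) = 1317 − 183000×0.001946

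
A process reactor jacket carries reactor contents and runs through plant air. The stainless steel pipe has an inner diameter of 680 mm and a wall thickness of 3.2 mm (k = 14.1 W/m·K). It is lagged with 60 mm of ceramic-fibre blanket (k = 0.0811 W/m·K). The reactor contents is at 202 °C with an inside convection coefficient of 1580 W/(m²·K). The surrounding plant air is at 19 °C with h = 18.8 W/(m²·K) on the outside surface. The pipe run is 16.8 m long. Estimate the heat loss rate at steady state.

Per-layer cylindrical resistances, series-summed:
R_inner film = 1/(h_i·2πr₁L) = 1/(1580×2π×0.34×16.8) = 1.763×10^-5 K/W
R_stainless steel pipe wall = ln(343.2/340)/(2π×14.1×16.8) = 6.294×10^-6 K/W
R_ceramic-fibre blanket = ln(403.2/343.2)/(2π×0.0811×16.8) = 0.01882 K/W
R_outer film = 1/(h_o·2πr_oL) = 1/(18.8×2π×0.4032×16.8) = 0.00125 K/W
R_total = 0.02009 K/W
Q = ΔT/R_total = 183/0.02009

Q ≈ 9110 W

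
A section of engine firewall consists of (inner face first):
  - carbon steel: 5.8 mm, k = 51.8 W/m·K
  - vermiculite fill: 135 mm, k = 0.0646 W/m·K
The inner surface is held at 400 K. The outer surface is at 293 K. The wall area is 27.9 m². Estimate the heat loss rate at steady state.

Treating each layer as a thermal resistance in series:
R_carbon steel = L/(kA) = 0.0058/(51.8×27.9) = 4.013×10^-6 K/W
R_vermiculite fill = L/(kA) = 0.135/(0.0646×27.9) = 0.0749 K/W
R_total = 0.07491 K/W
Q = ΔT / R_total = 107 / 0.07491

Q ≈ 1430 W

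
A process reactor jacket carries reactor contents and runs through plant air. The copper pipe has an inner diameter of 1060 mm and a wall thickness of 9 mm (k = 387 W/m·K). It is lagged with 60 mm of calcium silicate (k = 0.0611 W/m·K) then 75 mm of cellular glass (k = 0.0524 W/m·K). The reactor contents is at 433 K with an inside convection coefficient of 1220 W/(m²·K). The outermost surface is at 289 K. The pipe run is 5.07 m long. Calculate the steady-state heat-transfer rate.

Q ≈ 1150 W

For a radial system each layer contributes R = ln(r_out/r_in)/(2πkL); films add R = 1/(hA).
R_inner film = 1/(h_i·2πr₁L) = 1/(1220×2π×0.53×5.07) = 4.855×10^-5 K/W
R_copper pipe wall = ln(539/530)/(2π×387×5.07) = 1.366×10^-6 K/W
R_calcium silicate = ln(599/539)/(2π×0.0611×5.07) = 0.05423 K/W
R_cellular glass = ln(674/599)/(2π×0.0524×5.07) = 0.07067 K/W
R_total = 0.1249 K/W
Q = ΔT/R_total = 144/0.1249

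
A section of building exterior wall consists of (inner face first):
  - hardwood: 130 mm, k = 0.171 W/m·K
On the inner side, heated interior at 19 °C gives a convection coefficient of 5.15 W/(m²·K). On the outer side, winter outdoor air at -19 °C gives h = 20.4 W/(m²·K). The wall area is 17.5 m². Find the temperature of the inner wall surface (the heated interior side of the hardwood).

Using the resistance-network approach (series):
R_inner film = 1/(h_i·A) = 1/(5.15×17.5) = 0.0111 K/W
R_hardwood = L/(kA) = 0.13/(0.171×17.5) = 0.04344 K/W
R_outer film = 1/(h_o·A) = 1/(20.4×17.5) = 0.002801 K/W
R_total = 0.05734 K/W;  Q = ΔT/R_total = 38/0.05734 = 662.7 W
T_interface = T_inner − Q·ΣR(inner→interface) = 19 − 663×0.0111

T ≈ 11.6 °C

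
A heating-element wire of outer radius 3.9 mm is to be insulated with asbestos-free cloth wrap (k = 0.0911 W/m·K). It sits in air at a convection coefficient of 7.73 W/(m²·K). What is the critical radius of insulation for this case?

For a cylinder r_cr = k/h = 0.0911/7.73
r_cr = 11.8 mm; since the bare radius (3.9 mm) is below r_cr, adding a thin layer of insulation will *increase* heat loss.

r_cr ≈ 11.8 mm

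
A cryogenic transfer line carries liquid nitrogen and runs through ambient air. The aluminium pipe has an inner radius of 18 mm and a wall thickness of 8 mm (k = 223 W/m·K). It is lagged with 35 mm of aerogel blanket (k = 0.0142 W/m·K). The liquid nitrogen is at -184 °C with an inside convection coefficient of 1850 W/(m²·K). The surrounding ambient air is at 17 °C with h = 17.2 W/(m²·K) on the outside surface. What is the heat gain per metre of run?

q′ ≈ 20.7 W/m

Per-layer cylindrical resistances, series-summed:
R_inner film = 1/(h_i·2πr₁L) = 1/(1850×2π×0.018×1) = 0.004779 K/W
R_aluminium pipe wall = ln(26/18)/(2π×223×1) = 2.624×10^-4 K/W
R_aerogel blanket = ln(61/26)/(2π×0.0142×1) = 9.558 K/W
R_outer film = 1/(h_o·2πr_oL) = 1/(17.2×2π×0.061×1) = 0.1517 K/W
R_total = 9.715 K/W
Q = ΔT/R_total = 201/9.715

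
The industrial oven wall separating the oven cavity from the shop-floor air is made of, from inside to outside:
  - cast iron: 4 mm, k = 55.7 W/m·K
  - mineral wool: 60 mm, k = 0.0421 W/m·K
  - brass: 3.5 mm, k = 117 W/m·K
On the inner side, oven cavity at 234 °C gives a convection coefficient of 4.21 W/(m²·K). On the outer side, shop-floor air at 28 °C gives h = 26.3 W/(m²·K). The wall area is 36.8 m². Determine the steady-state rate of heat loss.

Model the wall as resistances in series:
R_inner film = 1/(h_i·A) = 1/(4.21×36.8) = 0.006455 K/W
R_cast iron = L/(kA) = 0.004/(55.7×36.8) = 1.951×10^-6 K/W
R_mineral wool = L/(kA) = 0.06/(0.0421×36.8) = 0.03873 K/W
R_brass = L/(kA) = 0.0035/(117×36.8) = 8.129×10^-7 K/W
R_outer film = 1/(h_o·A) = 1/(26.3×36.8) = 0.001033 K/W
R_total = 0.04622 K/W
Q = ΔT / R_total = 206 / 0.04622

Q ≈ 4460 W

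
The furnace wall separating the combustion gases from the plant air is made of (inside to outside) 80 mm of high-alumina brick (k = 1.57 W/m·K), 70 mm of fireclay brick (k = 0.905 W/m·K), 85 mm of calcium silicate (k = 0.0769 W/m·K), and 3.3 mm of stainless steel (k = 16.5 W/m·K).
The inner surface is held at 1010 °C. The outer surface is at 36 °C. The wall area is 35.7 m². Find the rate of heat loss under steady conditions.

Thermal resistances in series:
R_high-alumina brick = L/(kA) = 0.08/(1.57×35.7) = 0.001427 K/W
R_fireclay brick = L/(kA) = 0.07/(0.905×35.7) = 0.002167 K/W
R_calcium silicate = L/(kA) = 0.085/(0.0769×35.7) = 0.03096 K/W
R_stainless steel = L/(kA) = 0.0033/(16.5×35.7) = 5.602×10^-6 K/W
R_total = 0.03456 K/W
Q = ΔT / R_total = 974 / 0.03456

Q ≈ 28200 W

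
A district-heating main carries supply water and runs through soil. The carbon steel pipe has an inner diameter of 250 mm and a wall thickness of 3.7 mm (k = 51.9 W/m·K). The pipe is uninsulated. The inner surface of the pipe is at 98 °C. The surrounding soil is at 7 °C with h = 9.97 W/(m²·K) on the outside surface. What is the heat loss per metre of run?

q′ ≈ 733 W/m

Per-layer cylindrical resistances, series-summed:
R_carbon steel pipe wall = ln(128.7/125)/(2π×51.9×1) = 8.945×10^-5 K/W
R_outer film = 1/(h_o·2πr_oL) = 1/(9.97×2π×0.1287×1) = 0.124 K/W
R_total = 0.1241 K/W
Q = ΔT/R_total = 91/0.1241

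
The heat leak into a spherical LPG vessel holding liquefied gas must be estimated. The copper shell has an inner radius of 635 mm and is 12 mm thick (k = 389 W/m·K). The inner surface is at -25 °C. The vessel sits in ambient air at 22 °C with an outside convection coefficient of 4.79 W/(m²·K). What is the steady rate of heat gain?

Q ≈ 1180 W

For a spherical shell R = (1/r₁ − 1/r₂)/(4πk); film R = 1/(h·4πr²). In series:
R_copper shell = (1/0.635 − 1/0.647)/(4π×389) = 5.975×10^-6 K/W
R_outer film = 1/(h·4πr_o²) = 1/(4.79×4π×0.647²) = 0.03969 K/W
R_total = 0.03969 K/W
Q = ΔT/R_total = 47/0.03969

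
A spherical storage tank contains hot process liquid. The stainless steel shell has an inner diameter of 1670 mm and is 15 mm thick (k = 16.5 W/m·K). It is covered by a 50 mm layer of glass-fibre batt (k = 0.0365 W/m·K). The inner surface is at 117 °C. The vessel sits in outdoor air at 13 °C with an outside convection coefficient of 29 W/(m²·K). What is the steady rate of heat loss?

Q ≈ 712 W

Spherical conduction: R = (1/r_in − 1/r_out)/(4πk) per layer; series-sum.
R_stainless steel shell = (1/0.835 − 1/0.85)/(4π×16.5) = 1.019×10^-4 K/W
R_glass-fibre batt = (1/0.85 − 1/0.9)/(4π×0.0365) = 0.1425 K/W
R_outer film = 1/(h·4πr_o²) = 1/(29×4π×0.9²) = 0.003388 K/W
R_total = 0.146 K/W
Q = ΔT/R_total = 104/0.146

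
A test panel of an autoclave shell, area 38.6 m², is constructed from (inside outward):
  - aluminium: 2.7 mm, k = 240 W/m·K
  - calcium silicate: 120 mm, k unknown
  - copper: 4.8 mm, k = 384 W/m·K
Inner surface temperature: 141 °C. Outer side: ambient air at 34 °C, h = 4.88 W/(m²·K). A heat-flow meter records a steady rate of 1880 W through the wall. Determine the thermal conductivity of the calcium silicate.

k ≈ 0.0602 W/(m·K)

Thermal resistances in series:
R_aluminium = L/(kA) = 0.0027/(240×38.6) = 2.915×10^-7 K/W
R_copper = L/(kA) = 0.0048/(384×38.6) = 3.238×10^-7 K/W
R_outer film = 1/(h_o·A) = 1/(4.88×38.6) = 0.005309 K/W
Sum of known resistances R_other = 0.005309 K/W
Total R = ΔT/Q = 107/1880 = 0.05691 K/W
R_calcium silicate = R_total − R_other = 0.05161 K/W
k = L/(R·A) = 0.12/(0.05161×38.6)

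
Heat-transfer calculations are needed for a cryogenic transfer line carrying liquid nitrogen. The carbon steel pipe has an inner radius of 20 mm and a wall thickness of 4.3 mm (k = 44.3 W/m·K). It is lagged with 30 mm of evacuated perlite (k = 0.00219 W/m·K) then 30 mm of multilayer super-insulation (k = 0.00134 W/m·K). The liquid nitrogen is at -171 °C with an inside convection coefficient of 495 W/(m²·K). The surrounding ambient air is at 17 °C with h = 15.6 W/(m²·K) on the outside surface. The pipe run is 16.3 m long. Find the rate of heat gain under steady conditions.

Per-layer cylindrical resistances, series-summed:
R_inner film = 1/(h_i·2πr₁L) = 1/(495×2π×0.02×16.3) = 9.863×10^-4 K/W
R_carbon steel pipe wall = ln(24.3/20)/(2π×44.3×16.3) = 4.292×10^-5 K/W
R_evacuated perlite = ln(54.3/24.3)/(2π×0.00219×16.3) = 3.585 K/W
R_multilayer super-insulation = ln(84.3/54.3)/(2π×0.00134×16.3) = 3.205 K/W
R_outer film = 1/(h_o·2πr_oL) = 1/(15.6×2π×0.0843×16.3) = 0.007425 K/W
R_total = 6.798 K/W
Q = ΔT/R_total = 188/6.798

Q ≈ 27.7 W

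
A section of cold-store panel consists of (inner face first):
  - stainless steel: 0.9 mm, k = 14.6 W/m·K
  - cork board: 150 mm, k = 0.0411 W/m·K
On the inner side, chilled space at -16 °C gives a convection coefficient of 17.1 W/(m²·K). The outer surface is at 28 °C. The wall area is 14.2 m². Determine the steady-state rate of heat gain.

Q ≈ 168 W

Thermal resistances in series:
R_inner film = 1/(h_i·A) = 1/(17.1×14.2) = 0.004118 K/W
R_stainless steel = L/(kA) = 0.0009/(14.6×14.2) = 4.341×10^-6 K/W
R_cork board = L/(kA) = 0.15/(0.0411×14.2) = 0.257 K/W
R_total = 0.2611 K/W
Q = ΔT / R_total = 44 / 0.2611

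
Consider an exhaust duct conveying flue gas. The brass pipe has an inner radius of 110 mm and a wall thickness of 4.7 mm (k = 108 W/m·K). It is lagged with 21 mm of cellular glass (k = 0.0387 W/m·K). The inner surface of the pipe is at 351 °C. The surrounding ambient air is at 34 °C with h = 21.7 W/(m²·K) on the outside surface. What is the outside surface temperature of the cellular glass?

Per-layer cylindrical resistances, series-summed:
R_brass pipe wall = ln(114.7/110)/(2π×108×1) = 6.166×10^-5 K/W
R_cellular glass = ln(135.7/114.7)/(2π×0.0387×1) = 0.6914 K/W
R_outer film = 1/(h_o·2πr_oL) = 1/(21.7×2π×0.1357×1) = 0.05405 K/W
R_total = 0.7455 K/W
Q = ΔT/R_total = 317/0.7455
Q = 425 W/m
T_interface = T_inner − Q·ΣR(inner→interface) = 351 − 425×0.6915

T ≈ 57 °C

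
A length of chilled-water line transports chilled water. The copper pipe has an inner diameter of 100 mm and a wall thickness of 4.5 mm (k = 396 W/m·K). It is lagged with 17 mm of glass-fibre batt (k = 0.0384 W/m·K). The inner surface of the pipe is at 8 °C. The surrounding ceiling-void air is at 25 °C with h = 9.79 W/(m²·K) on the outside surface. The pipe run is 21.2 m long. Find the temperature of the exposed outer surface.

T ≈ 22.1 °C

For a radial system each layer contributes R = ln(r_out/r_in)/(2πkL); films add R = 1/(hA).
R_copper pipe wall = ln(54.5/50)/(2π×396×21.2) = 1.634×10^-6 K/W
R_glass-fibre batt = ln(71.5/54.5)/(2π×0.0384×21.2) = 0.05308 K/W
R_outer film = 1/(h_o·2πr_oL) = 1/(9.79×2π×0.0715×21.2) = 0.01072 K/W
R_total = 0.0638 K/W
Q = ΔT/R_total = 17/0.0638
Q = 266 W
T_interface = T_inner + Q·ΣR(inner→interface) = 8 + 266×0.05308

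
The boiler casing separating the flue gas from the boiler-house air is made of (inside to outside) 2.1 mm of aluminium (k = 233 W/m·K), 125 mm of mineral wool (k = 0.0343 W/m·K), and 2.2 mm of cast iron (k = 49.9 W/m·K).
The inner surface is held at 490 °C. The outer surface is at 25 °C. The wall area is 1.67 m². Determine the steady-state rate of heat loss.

Series thermal resistances:
R_aluminium = L/(kA) = 0.0021/(233×1.67) = 5.397×10^-6 K/W
R_mineral wool = L/(kA) = 0.125/(0.0343×1.67) = 2.182 K/W
R_cast iron = L/(kA) = 0.0022/(49.9×1.67) = 2.64×10^-5 K/W
R_total = 2.182 K/W
Q = ΔT / R_total = 465 / 2.182

Q ≈ 213 W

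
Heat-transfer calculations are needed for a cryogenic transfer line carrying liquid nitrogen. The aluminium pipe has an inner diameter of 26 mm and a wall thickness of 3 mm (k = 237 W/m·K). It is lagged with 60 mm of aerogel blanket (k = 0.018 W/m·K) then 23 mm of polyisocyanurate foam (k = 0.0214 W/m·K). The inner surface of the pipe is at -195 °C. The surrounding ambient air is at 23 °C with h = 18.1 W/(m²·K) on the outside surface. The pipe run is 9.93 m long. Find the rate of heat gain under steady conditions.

Q ≈ 137 W

Radial resistances (cylindrical: R_cond = ln(r_o/r_i)/(2πkL), R_conv = 1/(h·2πrL)):
R_aluminium pipe wall = ln(16/13)/(2π×237×9.93) = 1.404×10^-5 K/W
R_aerogel blanket = ln(76/16)/(2π×0.018×9.93) = 1.387 K/W
R_polyisocyanurate foam = ln(99/76)/(2π×0.0214×9.93) = 0.198 K/W
R_outer film = 1/(h_o·2πr_oL) = 1/(18.1×2π×0.099×9.93) = 0.008945 K/W
R_total = 1.594 K/W
Q = ΔT/R_total = 218/1.594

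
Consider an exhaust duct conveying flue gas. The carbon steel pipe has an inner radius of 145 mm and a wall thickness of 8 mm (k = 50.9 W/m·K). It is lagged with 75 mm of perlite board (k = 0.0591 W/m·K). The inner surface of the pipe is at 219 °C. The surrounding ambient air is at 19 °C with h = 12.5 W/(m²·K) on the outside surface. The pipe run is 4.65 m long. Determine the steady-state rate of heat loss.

Treating each annulus and film as a series resistance:
R_carbon steel pipe wall = ln(153/145)/(2π×50.9×4.65) = 3.611×10^-5 K/W
R_perlite board = ln(228/153)/(2π×0.0591×4.65) = 0.231 K/W
R_outer film = 1/(h_o·2πr_oL) = 1/(12.5×2π×0.228×4.65) = 0.01201 K/W
R_total = 0.2431 K/W
Q = ΔT/R_total = 200/0.2431

Q ≈ 823 W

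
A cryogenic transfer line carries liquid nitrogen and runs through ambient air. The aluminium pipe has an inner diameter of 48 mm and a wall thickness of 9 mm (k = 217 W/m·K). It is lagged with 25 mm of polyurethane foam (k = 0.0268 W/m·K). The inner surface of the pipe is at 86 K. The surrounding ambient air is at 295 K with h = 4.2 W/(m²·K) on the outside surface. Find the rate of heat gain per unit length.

Per-layer cylindrical resistances, series-summed:
R_aluminium pipe wall = ln(33/24)/(2π×217×1) = 2.336×10^-4 K/W
R_polyurethane foam = ln(58/33)/(2π×0.0268×1) = 3.349 K/W
R_outer film = 1/(h_o·2πr_oL) = 1/(4.2×2π×0.058×1) = 0.6533 K/W
R_total = 4.003 K/W
Q = ΔT/R_total = 209/4.003

q′ ≈ 52.2 W/m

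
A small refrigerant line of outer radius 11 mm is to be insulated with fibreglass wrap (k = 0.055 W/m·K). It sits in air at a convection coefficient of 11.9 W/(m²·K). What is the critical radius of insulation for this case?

For a cylinder r_cr = k/h = 0.055/11.9
r_cr = 4.62 mm; since the bare radius (11 mm) is above r_cr, any added insulation will reduce heat loss.

r_cr ≈ 4.62 mm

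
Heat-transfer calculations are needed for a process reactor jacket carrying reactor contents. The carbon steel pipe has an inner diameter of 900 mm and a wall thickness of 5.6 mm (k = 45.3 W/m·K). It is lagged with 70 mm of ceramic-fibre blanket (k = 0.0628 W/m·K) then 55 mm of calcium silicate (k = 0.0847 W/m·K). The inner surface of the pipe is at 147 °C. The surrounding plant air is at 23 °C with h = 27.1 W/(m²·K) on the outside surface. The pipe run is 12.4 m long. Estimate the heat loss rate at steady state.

Treating each annulus and film as a series resistance:
R_carbon steel pipe wall = ln(455.6/450)/(2π×45.3×12.4) = 3.504×10^-6 K/W
R_ceramic-fibre blanket = ln(525.6/455.6)/(2π×0.0628×12.4) = 0.02921 K/W
R_calcium silicate = ln(580.6/525.6)/(2π×0.0847×12.4) = 0.01508 K/W
R_outer film = 1/(h_o·2πr_oL) = 1/(27.1×2π×0.5806×12.4) = 8.157×10^-4 K/W
R_total = 0.04511 K/W
Q = ΔT/R_total = 124/0.04511

Q ≈ 2750 W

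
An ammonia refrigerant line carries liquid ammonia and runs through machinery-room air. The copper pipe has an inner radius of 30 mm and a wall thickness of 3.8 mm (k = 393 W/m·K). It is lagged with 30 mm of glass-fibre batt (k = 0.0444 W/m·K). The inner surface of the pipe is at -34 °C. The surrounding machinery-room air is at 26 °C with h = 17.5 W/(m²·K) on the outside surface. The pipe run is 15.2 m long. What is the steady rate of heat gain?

Radial resistances (cylindrical: R_cond = ln(r_o/r_i)/(2πkL), R_conv = 1/(h·2πrL)):
R_copper pipe wall = ln(33.8/30)/(2π×393×15.2) = 3.178×10^-6 K/W
R_glass-fibre batt = ln(63.8/33.8)/(2π×0.0444×15.2) = 0.1498 K/W
R_outer film = 1/(h_o·2πr_oL) = 1/(17.5×2π×0.0638×15.2) = 0.009378 K/W
R_total = 0.1592 K/W
Q = ΔT/R_total = 60/0.1592

Q ≈ 377 W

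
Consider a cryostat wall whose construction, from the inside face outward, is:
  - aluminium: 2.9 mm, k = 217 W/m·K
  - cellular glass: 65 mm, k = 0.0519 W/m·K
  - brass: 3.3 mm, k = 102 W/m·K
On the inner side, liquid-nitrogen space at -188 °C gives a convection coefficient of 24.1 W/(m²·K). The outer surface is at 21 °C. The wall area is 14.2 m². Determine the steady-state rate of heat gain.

Using the resistance-network approach (series):
R_inner film = 1/(h_i·A) = 1/(24.1×14.2) = 0.002922 K/W
R_aluminium = L/(kA) = 0.0029/(217×14.2) = 9.411×10^-7 K/W
R_cellular glass = L/(kA) = 0.065/(0.0519×14.2) = 0.0882 K/W
R_brass = L/(kA) = 0.0033/(102×14.2) = 2.278×10^-6 K/W
R_total = 0.09112 K/W
Q = ΔT / R_total = 209 / 0.09112

Q ≈ 2290 W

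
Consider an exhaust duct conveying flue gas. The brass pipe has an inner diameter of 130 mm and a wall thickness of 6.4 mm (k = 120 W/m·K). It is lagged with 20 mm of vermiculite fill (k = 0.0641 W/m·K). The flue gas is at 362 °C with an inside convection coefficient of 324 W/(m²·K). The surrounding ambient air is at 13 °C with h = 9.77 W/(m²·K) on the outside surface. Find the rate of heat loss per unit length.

q′ ≈ 437 W/m

Cylindrical conduction, so R = ln(r₂/r₁)/(2πkL) per layer, in series:
R_inner film = 1/(h_i·2πr₁L) = 1/(324×2π×0.065×1) = 0.007557 K/W
R_brass pipe wall = ln(71.4/65)/(2π×120×1) = 1.246×10^-4 K/W
R_vermiculite fill = ln(91.4/71.4)/(2π×0.0641×1) = 0.6132 K/W
R_outer film = 1/(h_o·2πr_oL) = 1/(9.77×2π×0.0914×1) = 0.1782 K/W
R_total = 0.7991 K/W
Q = ΔT/R_total = 349/0.7991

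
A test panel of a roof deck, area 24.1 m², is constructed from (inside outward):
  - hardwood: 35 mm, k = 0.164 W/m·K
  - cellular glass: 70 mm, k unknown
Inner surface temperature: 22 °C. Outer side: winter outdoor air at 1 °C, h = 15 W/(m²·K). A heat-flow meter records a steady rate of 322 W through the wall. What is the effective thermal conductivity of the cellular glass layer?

k ≈ 0.0542 W/(m·K)

Series thermal resistances:
R_hardwood = L/(kA) = 0.035/(0.164×24.1) = 0.008855 K/W
R_outer film = 1/(h_o·A) = 1/(15×24.1) = 0.002766 K/W
Sum of known resistances R_other = 0.01162 K/W
Total R = ΔT/Q = 21/322 = 0.06522 K/W
R_cellular glass = R_total − R_other = 0.0536 K/W
k = L/(R·A) = 0.07/(0.0536×24.1)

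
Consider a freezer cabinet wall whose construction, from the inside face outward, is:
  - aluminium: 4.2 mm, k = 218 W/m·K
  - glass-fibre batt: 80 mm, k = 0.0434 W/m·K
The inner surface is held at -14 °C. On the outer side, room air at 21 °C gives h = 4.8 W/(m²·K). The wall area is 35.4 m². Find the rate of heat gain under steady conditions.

Using the resistance-network approach (series):
R_aluminium = L/(kA) = 0.0042/(218×35.4) = 5.442×10^-7 K/W
R_glass-fibre batt = L/(kA) = 0.08/(0.0434×35.4) = 0.05207 K/W
R_outer film = 1/(h_o·A) = 1/(4.8×35.4) = 0.005885 K/W
R_total = 0.05796 K/W
Q = ΔT / R_total = 35 / 0.05796

Q ≈ 604 W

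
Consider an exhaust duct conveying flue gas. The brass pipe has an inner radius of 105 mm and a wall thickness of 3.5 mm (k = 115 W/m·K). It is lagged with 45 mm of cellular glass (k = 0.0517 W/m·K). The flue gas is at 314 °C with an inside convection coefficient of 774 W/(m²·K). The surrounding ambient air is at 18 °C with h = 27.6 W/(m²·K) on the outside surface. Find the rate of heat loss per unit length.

For a radial system each layer contributes R = ln(r_out/r_in)/(2πkL); films add R = 1/(hA).
R_inner film = 1/(h_i·2πr₁L) = 1/(774×2π×0.105×1) = 0.001958 K/W
R_brass pipe wall = ln(108.5/105)/(2π×115×1) = 4.538×10^-5 K/W
R_cellular glass = ln(153.5/108.5)/(2π×0.0517×1) = 1.068 K/W
R_outer film = 1/(h_o·2πr_oL) = 1/(27.6×2π×0.1535×1) = 0.03757 K/W
R_total = 1.108 K/W
Q = ΔT/R_total = 296/1.108

q′ ≈ 267 W/m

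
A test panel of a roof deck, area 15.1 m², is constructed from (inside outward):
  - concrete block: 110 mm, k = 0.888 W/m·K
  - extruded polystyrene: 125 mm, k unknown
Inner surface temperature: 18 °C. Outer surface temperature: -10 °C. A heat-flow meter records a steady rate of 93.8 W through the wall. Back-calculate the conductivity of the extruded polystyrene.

k ≈ 0.0285 W/(m·K)

Thermal resistances in series:
R_concrete block = L/(kA) = 0.11/(0.888×15.1) = 0.008204 K/W
Sum of known resistances R_other = 0.008204 K/W
Total R = ΔT/Q = 28/93.8 = 0.2985 K/W
R_extruded polystyrene = R_total − R_other = 0.2903 K/W
k = L/(R·A) = 0.125/(0.2903×15.1)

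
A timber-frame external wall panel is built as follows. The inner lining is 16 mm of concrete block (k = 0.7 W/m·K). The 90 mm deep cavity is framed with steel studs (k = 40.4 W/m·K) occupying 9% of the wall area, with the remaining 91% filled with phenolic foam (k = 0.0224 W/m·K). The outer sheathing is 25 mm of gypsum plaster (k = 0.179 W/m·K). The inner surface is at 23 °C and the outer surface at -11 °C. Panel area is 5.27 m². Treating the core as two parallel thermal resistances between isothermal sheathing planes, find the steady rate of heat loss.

Sheathing layers in series; stud and cavity paths in parallel between them.
R_inner = 0.016/(0.7×5.27) = 0.004337 K/W
R_stud  = 0.09/(40.4×0.09×5.27) = 0.004697 K/W
R_cav   = 0.09/(0.0224×0.91×5.27) = 0.8378 K/W
1/R_core = 1/R_stud + 1/R_cav → R_core = 0.004671 K/W
R_outer = 0.025/(0.179×5.27) = 0.0265 K/W
R_total = 0.03551 K/W
Q = ΔT/R_total = 34/0.03551

Q ≈ 957 W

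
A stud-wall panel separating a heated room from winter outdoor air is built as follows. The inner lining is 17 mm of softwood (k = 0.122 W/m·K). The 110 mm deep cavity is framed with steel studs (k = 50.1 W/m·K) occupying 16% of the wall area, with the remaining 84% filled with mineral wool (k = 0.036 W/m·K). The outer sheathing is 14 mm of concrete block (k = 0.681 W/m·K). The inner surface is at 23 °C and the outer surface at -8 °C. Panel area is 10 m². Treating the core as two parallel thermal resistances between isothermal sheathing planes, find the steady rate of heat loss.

Q ≈ 1790 W

Sheathing layers in series; stud and cavity paths in parallel between them.
R_inner = 0.017/(0.122×10) = 0.01393 K/W
R_stud  = 0.11/(50.1×0.16×10) = 0.001372 K/W
R_cav   = 0.11/(0.036×0.84×10) = 0.3638 K/W
1/R_core = 1/R_stud + 1/R_cav → R_core = 0.001367 K/W
R_outer = 0.014/(0.681×10) = 0.002056 K/W
R_total = 0.01736 K/W
Q = ΔT/R_total = 31/0.01736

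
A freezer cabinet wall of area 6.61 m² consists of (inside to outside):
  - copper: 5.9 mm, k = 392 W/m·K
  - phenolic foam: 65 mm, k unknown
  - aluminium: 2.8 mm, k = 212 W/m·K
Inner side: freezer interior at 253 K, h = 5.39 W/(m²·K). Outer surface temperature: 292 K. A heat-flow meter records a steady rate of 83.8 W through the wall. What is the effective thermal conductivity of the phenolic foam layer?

Using the resistance-network approach (series):
R_inner film = 1/(h_i·A) = 1/(5.39×6.61) = 0.02807 K/W
R_copper = L/(kA) = 0.0059/(392×6.61) = 2.277×10^-6 K/W
R_aluminium = L/(kA) = 0.0028/(212×6.61) = 1.998×10^-6 K/W
Sum of known resistances R_other = 0.02807 K/W
Total R = ΔT/Q = 39/83.8 = 0.4654 K/W
R_phenolic foam = R_total − R_other = 0.4373 K/W
k = L/(R·A) = 0.065/(0.4373×6.61)

k ≈ 0.0225 W/(m·K)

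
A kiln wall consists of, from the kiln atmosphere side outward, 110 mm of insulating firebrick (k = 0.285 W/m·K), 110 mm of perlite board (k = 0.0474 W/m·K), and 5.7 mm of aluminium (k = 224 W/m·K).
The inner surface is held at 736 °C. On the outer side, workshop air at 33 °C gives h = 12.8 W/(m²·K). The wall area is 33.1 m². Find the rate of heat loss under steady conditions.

Q ≈ 8360 W

Treating each layer as a thermal resistance in series:
R_insulating firebrick = L/(kA) = 0.11/(0.285×33.1) = 0.01166 K/W
R_perlite board = L/(kA) = 0.11/(0.0474×33.1) = 0.07011 K/W
R_aluminium = L/(kA) = 0.0057/(224×33.1) = 7.688×10^-7 K/W
R_outer film = 1/(h_o·A) = 1/(12.8×33.1) = 0.00236 K/W
R_total = 0.08413 K/W
Q = ΔT / R_total = 703 / 0.08413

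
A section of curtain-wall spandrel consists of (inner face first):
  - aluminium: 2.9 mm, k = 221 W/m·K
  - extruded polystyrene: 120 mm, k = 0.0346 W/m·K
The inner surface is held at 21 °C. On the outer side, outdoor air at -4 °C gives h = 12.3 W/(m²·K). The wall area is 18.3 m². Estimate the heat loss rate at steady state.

Q ≈ 129 W

Using the resistance-network approach (series):
R_aluminium = L/(kA) = 0.0029/(221×18.3) = 7.171×10^-7 K/W
R_extruded polystyrene = L/(kA) = 0.12/(0.0346×18.3) = 0.1895 K/W
R_outer film = 1/(h_o·A) = 1/(12.3×18.3) = 0.004443 K/W
R_total = 0.194 K/W
Q = ΔT / R_total = 25 / 0.194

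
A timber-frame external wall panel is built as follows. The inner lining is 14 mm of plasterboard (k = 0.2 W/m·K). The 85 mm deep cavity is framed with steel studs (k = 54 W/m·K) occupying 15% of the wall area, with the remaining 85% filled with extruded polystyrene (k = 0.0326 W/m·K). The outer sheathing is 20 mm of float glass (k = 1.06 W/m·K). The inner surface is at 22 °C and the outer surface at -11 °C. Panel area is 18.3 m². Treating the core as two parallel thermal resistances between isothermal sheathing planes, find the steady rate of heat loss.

Q ≈ 6080 W

Sheathing layers in series; stud and cavity paths in parallel between them.
R_inner = 0.014/(0.2×18.3) = 0.003825 K/W
R_stud  = 0.085/(54×0.15×18.3) = 5.734×10^-4 K/W
R_cav   = 0.085/(0.0326×0.85×18.3) = 0.1676 K/W
1/R_core = 1/R_stud + 1/R_cav → R_core = 5.715×10^-4 K/W
R_outer = 0.02/(1.06×18.3) = 0.001031 K/W
R_total = 0.005428 K/W
Q = ΔT/R_total = 33/0.005428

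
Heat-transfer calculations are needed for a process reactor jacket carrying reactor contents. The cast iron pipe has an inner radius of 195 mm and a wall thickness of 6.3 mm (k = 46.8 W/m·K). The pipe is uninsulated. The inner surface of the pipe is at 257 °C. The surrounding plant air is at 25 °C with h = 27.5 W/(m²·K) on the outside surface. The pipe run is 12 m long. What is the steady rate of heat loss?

Q ≈ 96500 W

For a radial system each layer contributes R = ln(r_out/r_in)/(2πkL); films add R = 1/(hA).
R_cast iron pipe wall = ln(201.3/195)/(2π×46.8×12) = 9.011×10^-6 K/W
R_outer film = 1/(h_o·2πr_oL) = 1/(27.5×2π×0.2013×12) = 0.002396 K/W
R_total = 0.002405 K/W
Q = ΔT/R_total = 232/0.002405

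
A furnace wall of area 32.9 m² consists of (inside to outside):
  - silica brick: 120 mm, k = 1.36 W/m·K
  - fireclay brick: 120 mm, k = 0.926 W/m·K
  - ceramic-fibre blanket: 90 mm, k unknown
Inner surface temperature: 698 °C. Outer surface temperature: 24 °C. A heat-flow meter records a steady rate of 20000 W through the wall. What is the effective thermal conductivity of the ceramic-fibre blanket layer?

k ≈ 0.101 W/(m·K)

Model the wall as resistances in series:
R_silica brick = L/(kA) = 0.12/(1.36×32.9) = 0.002682 K/W
R_fireclay brick = L/(kA) = 0.12/(0.926×32.9) = 0.003939 K/W
Sum of known resistances R_other = 0.006621 K/W
Total R = ΔT/Q = 674/20000 = 0.0337 K/W
R_ceramic-fibre blanket = R_total − R_other = 0.02708 K/W
k = L/(R·A) = 0.09/(0.02708×32.9)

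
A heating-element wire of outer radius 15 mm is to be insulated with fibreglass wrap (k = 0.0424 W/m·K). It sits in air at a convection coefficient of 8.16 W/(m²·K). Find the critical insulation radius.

r_cr ≈ 5.2 mm

For a cylinder r_cr = k/h = 0.0424/8.16
r_cr = 5.2 mm; since the bare radius (15 mm) is above r_cr, any added insulation will reduce heat loss.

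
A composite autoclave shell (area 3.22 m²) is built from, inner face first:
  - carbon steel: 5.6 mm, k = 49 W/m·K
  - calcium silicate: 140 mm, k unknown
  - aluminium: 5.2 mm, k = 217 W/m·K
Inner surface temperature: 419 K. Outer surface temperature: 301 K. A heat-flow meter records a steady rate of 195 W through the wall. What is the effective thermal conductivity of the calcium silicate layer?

k ≈ 0.0719 W/(m·K)

Treating each layer as a thermal resistance in series:
R_carbon steel = L/(kA) = 0.0056/(49×3.22) = 3.549×10^-5 K/W
R_aluminium = L/(kA) = 0.0052/(217×3.22) = 7.442×10^-6 K/W
Sum of known resistances R_other = 4.293×10^-5 K/W
Total R = ΔT/Q = 118/195 = 0.6051 K/W
R_calcium silicate = R_total − R_other = 0.6051 K/W
k = L/(R·A) = 0.14/(0.6051×3.22)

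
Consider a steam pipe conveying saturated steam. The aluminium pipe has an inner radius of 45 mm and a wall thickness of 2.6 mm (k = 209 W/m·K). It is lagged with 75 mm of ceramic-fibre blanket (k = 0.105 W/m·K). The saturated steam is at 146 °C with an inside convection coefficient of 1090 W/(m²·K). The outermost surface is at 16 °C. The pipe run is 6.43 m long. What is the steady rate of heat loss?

Q ≈ 582 W

For a radial system each layer contributes R = ln(r_out/r_in)/(2πkL); films add R = 1/(hA).
R_inner film = 1/(h_i·2πr₁L) = 1/(1090×2π×0.045×6.43) = 5.046×10^-4 K/W
R_aluminium pipe wall = ln(47.6/45)/(2π×209×6.43) = 6.652×10^-6 K/W
R_ceramic-fibre blanket = ln(122.6/47.6)/(2π×0.105×6.43) = 0.223 K/W
R_total = 0.2235 K/W
Q = ΔT/R_total = 130/0.2235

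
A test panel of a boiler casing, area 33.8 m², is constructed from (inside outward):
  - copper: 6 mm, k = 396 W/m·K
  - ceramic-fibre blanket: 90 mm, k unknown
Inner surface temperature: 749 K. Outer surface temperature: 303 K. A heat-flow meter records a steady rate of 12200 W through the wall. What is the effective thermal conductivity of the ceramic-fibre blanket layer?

Thermal resistances in series:
R_copper = L/(kA) = 0.006/(396×33.8) = 4.483×10^-7 K/W
Sum of known resistances R_other = 4.483×10^-7 K/W
Total R = ΔT/Q = 446/12200 = 0.03656 K/W
R_ceramic-fibre blanket = R_total − R_other = 0.03656 K/W
k = L/(R·A) = 0.09/(0.03656×33.8)

k ≈ 0.0728 W/(m·K)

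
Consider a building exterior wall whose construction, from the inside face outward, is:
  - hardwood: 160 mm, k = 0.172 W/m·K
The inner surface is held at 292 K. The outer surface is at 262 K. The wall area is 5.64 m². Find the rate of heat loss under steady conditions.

Q ≈ 182 W

Model the wall as resistances in series:
R_hardwood = L/(kA) = 0.16/(0.172×5.64) = 0.1649 K/W
R_total = 0.1649 K/W
Q = ΔT / R_total = 30 / 0.1649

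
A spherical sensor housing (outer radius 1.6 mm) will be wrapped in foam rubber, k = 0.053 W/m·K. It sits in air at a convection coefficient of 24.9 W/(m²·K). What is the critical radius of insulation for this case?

For a sphere r_cr = 2k/h = 2×0.053/24.9
r_cr = 4.26 mm; since the bare radius (1.6 mm) is below r_cr, adding a thin layer of insulation will *increase* heat loss.

r_cr ≈ 4.26 mm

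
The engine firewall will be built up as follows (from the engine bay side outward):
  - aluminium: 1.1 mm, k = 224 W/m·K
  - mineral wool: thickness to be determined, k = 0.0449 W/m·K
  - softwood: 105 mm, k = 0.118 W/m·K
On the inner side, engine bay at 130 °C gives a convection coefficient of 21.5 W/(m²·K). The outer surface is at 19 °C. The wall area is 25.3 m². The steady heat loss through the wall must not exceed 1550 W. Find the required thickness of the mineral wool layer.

L ≈ 39.3 mm

Series thermal resistances:
R_inner film = 1/(h_i·A) = 1/(21.5×25.3) = 0.001838 K/W
R_aluminium = L/(kA) = 0.0011/(224×25.3) = 1.941×10^-7 K/W
R_softwood = L/(kA) = 0.105/(0.118×25.3) = 0.03517 K/W
Sum of the known resistances R_other = 0.03701 K/W
Required total resistance R_tot = ΔT/Q_allow = 111/1550 = 0.07161 K/W
R_mineral wool = R_tot − R_other = 0.0346 K/W
L = R·k·A = 0.0346×0.0449×25.3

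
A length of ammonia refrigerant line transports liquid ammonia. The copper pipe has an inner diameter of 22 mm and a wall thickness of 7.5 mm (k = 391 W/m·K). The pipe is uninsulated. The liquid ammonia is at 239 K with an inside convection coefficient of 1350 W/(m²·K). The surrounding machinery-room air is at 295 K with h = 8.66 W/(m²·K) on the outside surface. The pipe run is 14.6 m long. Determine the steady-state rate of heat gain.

Q ≈ 814 W

Per-layer cylindrical resistances, series-summed:
R_inner film = 1/(h_i·2πr₁L) = 1/(1350×2π×0.011×14.6) = 7.341×10^-4 K/W
R_copper pipe wall = ln(18.5/11)/(2π×391×14.6) = 1.449×10^-5 K/W
R_outer film = 1/(h_o·2πr_oL) = 1/(8.66×2π×0.0185×14.6) = 0.06804 K/W
R_total = 0.06879 K/W
Q = ΔT/R_total = 56/0.06879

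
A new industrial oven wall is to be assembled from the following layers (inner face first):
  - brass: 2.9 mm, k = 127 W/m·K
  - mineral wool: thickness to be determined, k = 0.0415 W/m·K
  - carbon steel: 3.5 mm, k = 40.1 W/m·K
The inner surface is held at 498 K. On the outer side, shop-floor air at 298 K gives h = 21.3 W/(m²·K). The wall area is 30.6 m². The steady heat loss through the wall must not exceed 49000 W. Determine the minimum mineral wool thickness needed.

L ≈ 3.23 mm

Using the resistance-network approach (series):
R_brass = L/(kA) = 0.0029/(127×30.6) = 7.462×10^-7 K/W
R_carbon steel = L/(kA) = 0.0035/(40.1×30.6) = 2.852×10^-6 K/W
R_outer film = 1/(h_o·A) = 1/(21.3×30.6) = 0.001534 K/W
Sum of the known resistances R_other = 0.001538 K/W
Required total resistance R_tot = ΔT/Q_allow = 200/49000 = 0.004082 K/W
R_mineral wool = R_tot − R_other = 0.002544 K/W
L = R·k·A = 0.002544×0.0415×30.6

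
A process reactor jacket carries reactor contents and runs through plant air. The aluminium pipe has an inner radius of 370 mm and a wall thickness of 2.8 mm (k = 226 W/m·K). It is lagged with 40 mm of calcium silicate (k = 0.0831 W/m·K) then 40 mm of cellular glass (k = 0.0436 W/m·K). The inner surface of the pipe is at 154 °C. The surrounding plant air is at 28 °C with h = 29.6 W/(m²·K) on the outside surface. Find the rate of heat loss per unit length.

For a radial system each layer contributes R = ln(r_out/r_in)/(2πkL); films add R = 1/(hA).
R_aluminium pipe wall = ln(372.8/370)/(2π×226×1) = 5.309×10^-6 K/W
R_calcium silicate = ln(412.8/372.8)/(2π×0.0831×1) = 0.1952 K/W
R_cellular glass = ln(452.8/412.8)/(2π×0.0436×1) = 0.3376 K/W
R_outer film = 1/(h_o·2πr_oL) = 1/(29.6×2π×0.4528×1) = 0.01187 K/W
R_total = 0.5447 K/W
Q = ΔT/R_total = 126/0.5447

q′ ≈ 231 W/m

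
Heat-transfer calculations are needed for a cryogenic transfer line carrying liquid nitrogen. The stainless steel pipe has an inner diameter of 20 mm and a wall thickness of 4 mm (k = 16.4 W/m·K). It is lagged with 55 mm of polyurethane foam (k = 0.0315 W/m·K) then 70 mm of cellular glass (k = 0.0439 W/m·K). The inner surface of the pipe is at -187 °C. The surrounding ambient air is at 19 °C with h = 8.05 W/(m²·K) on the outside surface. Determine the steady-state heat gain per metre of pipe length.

q′ ≈ 19.2 W/m

Treating each annulus and film as a series resistance:
R_stainless steel pipe wall = ln(14/10)/(2π×16.4×1) = 0.003265 K/W
R_polyurethane foam = ln(69/14)/(2π×0.0315×1) = 8.059 K/W
R_cellular glass = ln(139/69)/(2π×0.0439×1) = 2.539 K/W
R_outer film = 1/(h_o·2πr_oL) = 1/(8.05×2π×0.139×1) = 0.1422 K/W
R_total = 10.74 K/W
Q = ΔT/R_total = 206/10.74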